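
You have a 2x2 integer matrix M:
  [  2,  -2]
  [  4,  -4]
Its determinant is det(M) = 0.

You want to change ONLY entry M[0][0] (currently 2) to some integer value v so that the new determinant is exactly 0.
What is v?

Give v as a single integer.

Answer: 2

Derivation:
det is linear in entry M[0][0]: det = old_det + (v - 2) * C_00
Cofactor C_00 = -4
Want det = 0: 0 + (v - 2) * -4 = 0
  (v - 2) = 0 / -4 = 0
  v = 2 + (0) = 2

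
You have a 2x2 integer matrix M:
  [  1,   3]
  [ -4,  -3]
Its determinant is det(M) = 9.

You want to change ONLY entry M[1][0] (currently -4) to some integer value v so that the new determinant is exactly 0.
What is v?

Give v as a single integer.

Answer: -1

Derivation:
det is linear in entry M[1][0]: det = old_det + (v - -4) * C_10
Cofactor C_10 = -3
Want det = 0: 9 + (v - -4) * -3 = 0
  (v - -4) = -9 / -3 = 3
  v = -4 + (3) = -1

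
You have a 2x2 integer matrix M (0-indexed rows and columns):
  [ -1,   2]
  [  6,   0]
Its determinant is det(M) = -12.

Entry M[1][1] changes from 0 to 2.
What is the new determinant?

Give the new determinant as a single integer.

Answer: -14

Derivation:
det is linear in row 1: changing M[1][1] by delta changes det by delta * cofactor(1,1).
Cofactor C_11 = (-1)^(1+1) * minor(1,1) = -1
Entry delta = 2 - 0 = 2
Det delta = 2 * -1 = -2
New det = -12 + -2 = -14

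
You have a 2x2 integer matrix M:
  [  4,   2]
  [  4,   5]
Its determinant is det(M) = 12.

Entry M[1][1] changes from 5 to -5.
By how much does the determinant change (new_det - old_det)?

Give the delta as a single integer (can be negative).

Cofactor C_11 = 4
Entry delta = -5 - 5 = -10
Det delta = entry_delta * cofactor = -10 * 4 = -40

Answer: -40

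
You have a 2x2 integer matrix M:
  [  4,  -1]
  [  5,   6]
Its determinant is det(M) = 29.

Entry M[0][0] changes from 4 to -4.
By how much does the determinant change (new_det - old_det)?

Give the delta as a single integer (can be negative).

Answer: -48

Derivation:
Cofactor C_00 = 6
Entry delta = -4 - 4 = -8
Det delta = entry_delta * cofactor = -8 * 6 = -48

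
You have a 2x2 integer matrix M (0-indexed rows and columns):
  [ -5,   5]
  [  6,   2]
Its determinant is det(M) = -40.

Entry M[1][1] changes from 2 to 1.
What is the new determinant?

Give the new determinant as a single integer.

det is linear in row 1: changing M[1][1] by delta changes det by delta * cofactor(1,1).
Cofactor C_11 = (-1)^(1+1) * minor(1,1) = -5
Entry delta = 1 - 2 = -1
Det delta = -1 * -5 = 5
New det = -40 + 5 = -35

Answer: -35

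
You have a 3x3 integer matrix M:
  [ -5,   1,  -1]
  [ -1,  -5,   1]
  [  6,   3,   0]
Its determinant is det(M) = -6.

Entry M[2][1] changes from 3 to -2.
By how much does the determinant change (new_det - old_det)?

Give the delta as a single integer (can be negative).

Answer: -30

Derivation:
Cofactor C_21 = 6
Entry delta = -2 - 3 = -5
Det delta = entry_delta * cofactor = -5 * 6 = -30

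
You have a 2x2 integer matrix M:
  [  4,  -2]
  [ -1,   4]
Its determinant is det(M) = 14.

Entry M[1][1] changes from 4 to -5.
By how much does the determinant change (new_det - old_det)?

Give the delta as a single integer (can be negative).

Answer: -36

Derivation:
Cofactor C_11 = 4
Entry delta = -5 - 4 = -9
Det delta = entry_delta * cofactor = -9 * 4 = -36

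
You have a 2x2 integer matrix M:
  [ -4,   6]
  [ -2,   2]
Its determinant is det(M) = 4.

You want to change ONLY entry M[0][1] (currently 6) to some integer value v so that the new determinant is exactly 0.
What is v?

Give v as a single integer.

Answer: 4

Derivation:
det is linear in entry M[0][1]: det = old_det + (v - 6) * C_01
Cofactor C_01 = 2
Want det = 0: 4 + (v - 6) * 2 = 0
  (v - 6) = -4 / 2 = -2
  v = 6 + (-2) = 4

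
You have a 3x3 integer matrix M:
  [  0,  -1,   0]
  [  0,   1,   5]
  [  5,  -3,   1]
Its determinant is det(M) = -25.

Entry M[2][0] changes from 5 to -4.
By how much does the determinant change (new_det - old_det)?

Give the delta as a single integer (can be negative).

Answer: 45

Derivation:
Cofactor C_20 = -5
Entry delta = -4 - 5 = -9
Det delta = entry_delta * cofactor = -9 * -5 = 45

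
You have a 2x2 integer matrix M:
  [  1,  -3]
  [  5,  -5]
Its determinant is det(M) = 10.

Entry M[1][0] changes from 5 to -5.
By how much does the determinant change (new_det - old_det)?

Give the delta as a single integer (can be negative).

Cofactor C_10 = 3
Entry delta = -5 - 5 = -10
Det delta = entry_delta * cofactor = -10 * 3 = -30

Answer: -30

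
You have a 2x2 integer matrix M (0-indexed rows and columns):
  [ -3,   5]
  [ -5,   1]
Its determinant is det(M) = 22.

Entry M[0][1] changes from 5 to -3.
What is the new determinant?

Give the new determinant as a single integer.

det is linear in row 0: changing M[0][1] by delta changes det by delta * cofactor(0,1).
Cofactor C_01 = (-1)^(0+1) * minor(0,1) = 5
Entry delta = -3 - 5 = -8
Det delta = -8 * 5 = -40
New det = 22 + -40 = -18

Answer: -18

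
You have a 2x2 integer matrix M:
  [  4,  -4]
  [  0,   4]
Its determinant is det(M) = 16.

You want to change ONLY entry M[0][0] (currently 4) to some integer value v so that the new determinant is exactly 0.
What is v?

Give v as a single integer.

det is linear in entry M[0][0]: det = old_det + (v - 4) * C_00
Cofactor C_00 = 4
Want det = 0: 16 + (v - 4) * 4 = 0
  (v - 4) = -16 / 4 = -4
  v = 4 + (-4) = 0

Answer: 0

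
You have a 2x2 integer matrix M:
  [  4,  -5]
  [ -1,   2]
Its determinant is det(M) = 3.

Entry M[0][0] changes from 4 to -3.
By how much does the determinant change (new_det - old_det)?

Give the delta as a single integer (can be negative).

Cofactor C_00 = 2
Entry delta = -3 - 4 = -7
Det delta = entry_delta * cofactor = -7 * 2 = -14

Answer: -14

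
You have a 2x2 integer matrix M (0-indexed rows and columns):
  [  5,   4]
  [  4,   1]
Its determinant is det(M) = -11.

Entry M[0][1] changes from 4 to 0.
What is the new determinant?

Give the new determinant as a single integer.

Answer: 5

Derivation:
det is linear in row 0: changing M[0][1] by delta changes det by delta * cofactor(0,1).
Cofactor C_01 = (-1)^(0+1) * minor(0,1) = -4
Entry delta = 0 - 4 = -4
Det delta = -4 * -4 = 16
New det = -11 + 16 = 5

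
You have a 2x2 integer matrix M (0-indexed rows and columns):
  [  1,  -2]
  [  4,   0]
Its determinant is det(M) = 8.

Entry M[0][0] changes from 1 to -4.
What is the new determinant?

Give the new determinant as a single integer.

Answer: 8

Derivation:
det is linear in row 0: changing M[0][0] by delta changes det by delta * cofactor(0,0).
Cofactor C_00 = (-1)^(0+0) * minor(0,0) = 0
Entry delta = -4 - 1 = -5
Det delta = -5 * 0 = 0
New det = 8 + 0 = 8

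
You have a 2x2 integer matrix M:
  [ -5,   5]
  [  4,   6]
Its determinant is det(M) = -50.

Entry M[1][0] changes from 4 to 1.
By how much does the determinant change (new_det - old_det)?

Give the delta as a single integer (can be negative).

Answer: 15

Derivation:
Cofactor C_10 = -5
Entry delta = 1 - 4 = -3
Det delta = entry_delta * cofactor = -3 * -5 = 15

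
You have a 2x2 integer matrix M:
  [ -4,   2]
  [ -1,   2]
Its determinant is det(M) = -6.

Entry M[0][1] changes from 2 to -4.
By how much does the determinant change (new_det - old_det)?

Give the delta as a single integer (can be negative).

Cofactor C_01 = 1
Entry delta = -4 - 2 = -6
Det delta = entry_delta * cofactor = -6 * 1 = -6

Answer: -6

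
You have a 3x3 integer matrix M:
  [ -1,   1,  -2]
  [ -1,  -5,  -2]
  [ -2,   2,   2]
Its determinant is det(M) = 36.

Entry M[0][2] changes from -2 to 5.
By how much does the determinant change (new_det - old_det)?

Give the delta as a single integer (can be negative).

Cofactor C_02 = -12
Entry delta = 5 - -2 = 7
Det delta = entry_delta * cofactor = 7 * -12 = -84

Answer: -84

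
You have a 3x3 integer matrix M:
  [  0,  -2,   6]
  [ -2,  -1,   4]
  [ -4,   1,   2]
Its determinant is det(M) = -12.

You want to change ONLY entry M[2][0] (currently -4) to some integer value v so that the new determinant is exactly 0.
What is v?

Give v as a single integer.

Answer: -10

Derivation:
det is linear in entry M[2][0]: det = old_det + (v - -4) * C_20
Cofactor C_20 = -2
Want det = 0: -12 + (v - -4) * -2 = 0
  (v - -4) = 12 / -2 = -6
  v = -4 + (-6) = -10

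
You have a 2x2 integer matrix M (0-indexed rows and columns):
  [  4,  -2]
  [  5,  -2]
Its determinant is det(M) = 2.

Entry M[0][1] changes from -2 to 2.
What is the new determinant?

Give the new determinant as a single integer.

Answer: -18

Derivation:
det is linear in row 0: changing M[0][1] by delta changes det by delta * cofactor(0,1).
Cofactor C_01 = (-1)^(0+1) * minor(0,1) = -5
Entry delta = 2 - -2 = 4
Det delta = 4 * -5 = -20
New det = 2 + -20 = -18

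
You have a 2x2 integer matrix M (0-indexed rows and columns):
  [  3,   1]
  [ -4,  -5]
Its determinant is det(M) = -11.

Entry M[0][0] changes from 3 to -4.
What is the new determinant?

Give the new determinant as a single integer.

det is linear in row 0: changing M[0][0] by delta changes det by delta * cofactor(0,0).
Cofactor C_00 = (-1)^(0+0) * minor(0,0) = -5
Entry delta = -4 - 3 = -7
Det delta = -7 * -5 = 35
New det = -11 + 35 = 24

Answer: 24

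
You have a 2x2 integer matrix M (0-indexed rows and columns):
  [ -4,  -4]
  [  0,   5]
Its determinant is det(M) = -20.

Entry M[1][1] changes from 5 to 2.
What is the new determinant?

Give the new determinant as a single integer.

Answer: -8

Derivation:
det is linear in row 1: changing M[1][1] by delta changes det by delta * cofactor(1,1).
Cofactor C_11 = (-1)^(1+1) * minor(1,1) = -4
Entry delta = 2 - 5 = -3
Det delta = -3 * -4 = 12
New det = -20 + 12 = -8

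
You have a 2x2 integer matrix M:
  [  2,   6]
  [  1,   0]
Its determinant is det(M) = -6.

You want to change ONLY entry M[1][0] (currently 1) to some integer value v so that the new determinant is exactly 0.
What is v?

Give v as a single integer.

Answer: 0

Derivation:
det is linear in entry M[1][0]: det = old_det + (v - 1) * C_10
Cofactor C_10 = -6
Want det = 0: -6 + (v - 1) * -6 = 0
  (v - 1) = 6 / -6 = -1
  v = 1 + (-1) = 0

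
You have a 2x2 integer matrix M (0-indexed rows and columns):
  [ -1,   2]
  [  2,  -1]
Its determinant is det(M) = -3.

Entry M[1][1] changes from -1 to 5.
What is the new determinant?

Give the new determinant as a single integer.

det is linear in row 1: changing M[1][1] by delta changes det by delta * cofactor(1,1).
Cofactor C_11 = (-1)^(1+1) * minor(1,1) = -1
Entry delta = 5 - -1 = 6
Det delta = 6 * -1 = -6
New det = -3 + -6 = -9

Answer: -9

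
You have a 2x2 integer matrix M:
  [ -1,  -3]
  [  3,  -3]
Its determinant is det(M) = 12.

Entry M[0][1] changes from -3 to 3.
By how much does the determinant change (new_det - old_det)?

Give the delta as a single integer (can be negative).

Answer: -18

Derivation:
Cofactor C_01 = -3
Entry delta = 3 - -3 = 6
Det delta = entry_delta * cofactor = 6 * -3 = -18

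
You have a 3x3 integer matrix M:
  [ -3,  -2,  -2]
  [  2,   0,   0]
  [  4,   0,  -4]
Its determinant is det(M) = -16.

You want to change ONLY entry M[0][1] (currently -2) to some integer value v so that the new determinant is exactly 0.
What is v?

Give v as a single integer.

Answer: 0

Derivation:
det is linear in entry M[0][1]: det = old_det + (v - -2) * C_01
Cofactor C_01 = 8
Want det = 0: -16 + (v - -2) * 8 = 0
  (v - -2) = 16 / 8 = 2
  v = -2 + (2) = 0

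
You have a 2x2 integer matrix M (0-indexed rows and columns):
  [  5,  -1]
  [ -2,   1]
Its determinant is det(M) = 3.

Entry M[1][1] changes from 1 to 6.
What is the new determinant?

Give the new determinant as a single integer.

Answer: 28

Derivation:
det is linear in row 1: changing M[1][1] by delta changes det by delta * cofactor(1,1).
Cofactor C_11 = (-1)^(1+1) * minor(1,1) = 5
Entry delta = 6 - 1 = 5
Det delta = 5 * 5 = 25
New det = 3 + 25 = 28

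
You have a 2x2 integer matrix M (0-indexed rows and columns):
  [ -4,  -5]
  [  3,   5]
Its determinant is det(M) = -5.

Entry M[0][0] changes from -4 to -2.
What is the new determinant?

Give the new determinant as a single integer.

det is linear in row 0: changing M[0][0] by delta changes det by delta * cofactor(0,0).
Cofactor C_00 = (-1)^(0+0) * minor(0,0) = 5
Entry delta = -2 - -4 = 2
Det delta = 2 * 5 = 10
New det = -5 + 10 = 5

Answer: 5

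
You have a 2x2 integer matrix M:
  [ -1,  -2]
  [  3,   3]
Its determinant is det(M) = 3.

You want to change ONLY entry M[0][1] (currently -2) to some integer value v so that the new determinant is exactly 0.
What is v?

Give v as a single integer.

Answer: -1

Derivation:
det is linear in entry M[0][1]: det = old_det + (v - -2) * C_01
Cofactor C_01 = -3
Want det = 0: 3 + (v - -2) * -3 = 0
  (v - -2) = -3 / -3 = 1
  v = -2 + (1) = -1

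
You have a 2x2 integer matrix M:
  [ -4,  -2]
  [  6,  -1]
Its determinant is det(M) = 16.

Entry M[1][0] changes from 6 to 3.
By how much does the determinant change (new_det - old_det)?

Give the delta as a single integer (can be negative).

Cofactor C_10 = 2
Entry delta = 3 - 6 = -3
Det delta = entry_delta * cofactor = -3 * 2 = -6

Answer: -6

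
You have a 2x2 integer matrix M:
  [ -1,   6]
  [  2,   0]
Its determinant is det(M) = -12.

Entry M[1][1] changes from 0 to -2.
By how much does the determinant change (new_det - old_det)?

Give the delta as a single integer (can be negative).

Cofactor C_11 = -1
Entry delta = -2 - 0 = -2
Det delta = entry_delta * cofactor = -2 * -1 = 2

Answer: 2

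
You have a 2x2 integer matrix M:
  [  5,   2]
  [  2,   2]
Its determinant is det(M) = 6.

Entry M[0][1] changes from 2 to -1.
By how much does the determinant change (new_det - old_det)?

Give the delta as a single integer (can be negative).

Answer: 6

Derivation:
Cofactor C_01 = -2
Entry delta = -1 - 2 = -3
Det delta = entry_delta * cofactor = -3 * -2 = 6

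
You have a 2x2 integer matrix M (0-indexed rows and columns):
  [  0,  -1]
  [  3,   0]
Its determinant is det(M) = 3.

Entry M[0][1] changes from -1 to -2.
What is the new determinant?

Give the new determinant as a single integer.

det is linear in row 0: changing M[0][1] by delta changes det by delta * cofactor(0,1).
Cofactor C_01 = (-1)^(0+1) * minor(0,1) = -3
Entry delta = -2 - -1 = -1
Det delta = -1 * -3 = 3
New det = 3 + 3 = 6

Answer: 6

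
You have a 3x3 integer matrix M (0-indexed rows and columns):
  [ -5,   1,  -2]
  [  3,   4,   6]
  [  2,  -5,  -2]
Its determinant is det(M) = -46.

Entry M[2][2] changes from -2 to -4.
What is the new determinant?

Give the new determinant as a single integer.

det is linear in row 2: changing M[2][2] by delta changes det by delta * cofactor(2,2).
Cofactor C_22 = (-1)^(2+2) * minor(2,2) = -23
Entry delta = -4 - -2 = -2
Det delta = -2 * -23 = 46
New det = -46 + 46 = 0

Answer: 0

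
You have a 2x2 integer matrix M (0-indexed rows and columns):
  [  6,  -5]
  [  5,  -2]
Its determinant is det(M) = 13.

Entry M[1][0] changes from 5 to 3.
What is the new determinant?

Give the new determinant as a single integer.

Answer: 3

Derivation:
det is linear in row 1: changing M[1][0] by delta changes det by delta * cofactor(1,0).
Cofactor C_10 = (-1)^(1+0) * minor(1,0) = 5
Entry delta = 3 - 5 = -2
Det delta = -2 * 5 = -10
New det = 13 + -10 = 3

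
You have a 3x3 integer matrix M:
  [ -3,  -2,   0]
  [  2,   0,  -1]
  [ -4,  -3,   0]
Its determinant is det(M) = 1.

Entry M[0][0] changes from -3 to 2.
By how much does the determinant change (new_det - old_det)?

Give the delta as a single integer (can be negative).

Answer: -15

Derivation:
Cofactor C_00 = -3
Entry delta = 2 - -3 = 5
Det delta = entry_delta * cofactor = 5 * -3 = -15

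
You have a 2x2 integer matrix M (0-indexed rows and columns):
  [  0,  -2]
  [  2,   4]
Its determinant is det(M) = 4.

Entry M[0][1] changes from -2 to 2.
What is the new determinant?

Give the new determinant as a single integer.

det is linear in row 0: changing M[0][1] by delta changes det by delta * cofactor(0,1).
Cofactor C_01 = (-1)^(0+1) * minor(0,1) = -2
Entry delta = 2 - -2 = 4
Det delta = 4 * -2 = -8
New det = 4 + -8 = -4

Answer: -4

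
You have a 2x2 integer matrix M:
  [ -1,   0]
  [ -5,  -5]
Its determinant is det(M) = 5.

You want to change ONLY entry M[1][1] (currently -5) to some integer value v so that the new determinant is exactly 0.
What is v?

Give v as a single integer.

Answer: 0

Derivation:
det is linear in entry M[1][1]: det = old_det + (v - -5) * C_11
Cofactor C_11 = -1
Want det = 0: 5 + (v - -5) * -1 = 0
  (v - -5) = -5 / -1 = 5
  v = -5 + (5) = 0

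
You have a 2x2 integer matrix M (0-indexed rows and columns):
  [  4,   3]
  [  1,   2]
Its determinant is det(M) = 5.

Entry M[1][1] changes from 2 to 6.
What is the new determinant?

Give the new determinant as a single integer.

Answer: 21

Derivation:
det is linear in row 1: changing M[1][1] by delta changes det by delta * cofactor(1,1).
Cofactor C_11 = (-1)^(1+1) * minor(1,1) = 4
Entry delta = 6 - 2 = 4
Det delta = 4 * 4 = 16
New det = 5 + 16 = 21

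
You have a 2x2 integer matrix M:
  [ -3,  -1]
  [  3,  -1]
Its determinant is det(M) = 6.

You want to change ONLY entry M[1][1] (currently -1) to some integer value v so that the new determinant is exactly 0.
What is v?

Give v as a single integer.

Answer: 1

Derivation:
det is linear in entry M[1][1]: det = old_det + (v - -1) * C_11
Cofactor C_11 = -3
Want det = 0: 6 + (v - -1) * -3 = 0
  (v - -1) = -6 / -3 = 2
  v = -1 + (2) = 1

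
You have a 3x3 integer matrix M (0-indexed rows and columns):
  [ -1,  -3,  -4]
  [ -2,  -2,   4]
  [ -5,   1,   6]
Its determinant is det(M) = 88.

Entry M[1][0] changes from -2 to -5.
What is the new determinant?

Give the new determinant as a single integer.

Answer: 46

Derivation:
det is linear in row 1: changing M[1][0] by delta changes det by delta * cofactor(1,0).
Cofactor C_10 = (-1)^(1+0) * minor(1,0) = 14
Entry delta = -5 - -2 = -3
Det delta = -3 * 14 = -42
New det = 88 + -42 = 46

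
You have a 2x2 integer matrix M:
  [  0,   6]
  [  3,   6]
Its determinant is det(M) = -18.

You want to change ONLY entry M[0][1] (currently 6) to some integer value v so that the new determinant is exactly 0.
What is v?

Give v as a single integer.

Answer: 0

Derivation:
det is linear in entry M[0][1]: det = old_det + (v - 6) * C_01
Cofactor C_01 = -3
Want det = 0: -18 + (v - 6) * -3 = 0
  (v - 6) = 18 / -3 = -6
  v = 6 + (-6) = 0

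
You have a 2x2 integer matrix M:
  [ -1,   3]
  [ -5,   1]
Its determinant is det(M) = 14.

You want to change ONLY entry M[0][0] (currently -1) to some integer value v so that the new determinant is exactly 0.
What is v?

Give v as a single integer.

det is linear in entry M[0][0]: det = old_det + (v - -1) * C_00
Cofactor C_00 = 1
Want det = 0: 14 + (v - -1) * 1 = 0
  (v - -1) = -14 / 1 = -14
  v = -1 + (-14) = -15

Answer: -15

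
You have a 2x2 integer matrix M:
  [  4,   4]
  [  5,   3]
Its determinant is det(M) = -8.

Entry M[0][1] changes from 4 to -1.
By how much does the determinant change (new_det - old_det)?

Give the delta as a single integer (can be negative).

Cofactor C_01 = -5
Entry delta = -1 - 4 = -5
Det delta = entry_delta * cofactor = -5 * -5 = 25

Answer: 25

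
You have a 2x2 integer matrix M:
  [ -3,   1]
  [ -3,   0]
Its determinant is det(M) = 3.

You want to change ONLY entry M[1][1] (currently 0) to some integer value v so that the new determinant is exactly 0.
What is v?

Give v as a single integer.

det is linear in entry M[1][1]: det = old_det + (v - 0) * C_11
Cofactor C_11 = -3
Want det = 0: 3 + (v - 0) * -3 = 0
  (v - 0) = -3 / -3 = 1
  v = 0 + (1) = 1

Answer: 1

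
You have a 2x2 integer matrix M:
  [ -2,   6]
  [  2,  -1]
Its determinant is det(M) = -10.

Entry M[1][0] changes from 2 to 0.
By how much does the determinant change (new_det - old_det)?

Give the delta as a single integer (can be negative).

Answer: 12

Derivation:
Cofactor C_10 = -6
Entry delta = 0 - 2 = -2
Det delta = entry_delta * cofactor = -2 * -6 = 12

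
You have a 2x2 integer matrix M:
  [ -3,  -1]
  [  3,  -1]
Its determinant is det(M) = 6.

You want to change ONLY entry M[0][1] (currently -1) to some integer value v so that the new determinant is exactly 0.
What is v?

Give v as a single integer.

Answer: 1

Derivation:
det is linear in entry M[0][1]: det = old_det + (v - -1) * C_01
Cofactor C_01 = -3
Want det = 0: 6 + (v - -1) * -3 = 0
  (v - -1) = -6 / -3 = 2
  v = -1 + (2) = 1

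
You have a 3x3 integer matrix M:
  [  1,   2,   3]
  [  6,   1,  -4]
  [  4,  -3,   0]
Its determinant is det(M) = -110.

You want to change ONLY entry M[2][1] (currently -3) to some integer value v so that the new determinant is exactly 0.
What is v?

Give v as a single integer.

Answer: 2

Derivation:
det is linear in entry M[2][1]: det = old_det + (v - -3) * C_21
Cofactor C_21 = 22
Want det = 0: -110 + (v - -3) * 22 = 0
  (v - -3) = 110 / 22 = 5
  v = -3 + (5) = 2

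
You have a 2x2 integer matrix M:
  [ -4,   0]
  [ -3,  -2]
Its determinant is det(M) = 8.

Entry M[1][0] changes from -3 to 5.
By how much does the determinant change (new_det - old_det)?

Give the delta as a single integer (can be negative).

Answer: 0

Derivation:
Cofactor C_10 = 0
Entry delta = 5 - -3 = 8
Det delta = entry_delta * cofactor = 8 * 0 = 0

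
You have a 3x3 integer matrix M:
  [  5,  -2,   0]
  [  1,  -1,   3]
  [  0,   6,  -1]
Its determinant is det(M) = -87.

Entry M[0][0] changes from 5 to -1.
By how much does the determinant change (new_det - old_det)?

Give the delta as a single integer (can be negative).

Cofactor C_00 = -17
Entry delta = -1 - 5 = -6
Det delta = entry_delta * cofactor = -6 * -17 = 102

Answer: 102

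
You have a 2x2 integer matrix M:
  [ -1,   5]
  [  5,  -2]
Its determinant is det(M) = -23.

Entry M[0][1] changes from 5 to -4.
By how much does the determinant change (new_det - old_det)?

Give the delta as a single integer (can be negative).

Cofactor C_01 = -5
Entry delta = -4 - 5 = -9
Det delta = entry_delta * cofactor = -9 * -5 = 45

Answer: 45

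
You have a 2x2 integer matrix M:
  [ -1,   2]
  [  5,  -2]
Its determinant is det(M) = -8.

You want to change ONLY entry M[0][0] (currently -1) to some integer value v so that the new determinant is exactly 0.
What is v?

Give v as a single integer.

Answer: -5

Derivation:
det is linear in entry M[0][0]: det = old_det + (v - -1) * C_00
Cofactor C_00 = -2
Want det = 0: -8 + (v - -1) * -2 = 0
  (v - -1) = 8 / -2 = -4
  v = -1 + (-4) = -5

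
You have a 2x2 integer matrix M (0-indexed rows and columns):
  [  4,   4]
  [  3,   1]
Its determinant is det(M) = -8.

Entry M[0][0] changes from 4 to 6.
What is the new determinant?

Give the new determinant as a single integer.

Answer: -6

Derivation:
det is linear in row 0: changing M[0][0] by delta changes det by delta * cofactor(0,0).
Cofactor C_00 = (-1)^(0+0) * minor(0,0) = 1
Entry delta = 6 - 4 = 2
Det delta = 2 * 1 = 2
New det = -8 + 2 = -6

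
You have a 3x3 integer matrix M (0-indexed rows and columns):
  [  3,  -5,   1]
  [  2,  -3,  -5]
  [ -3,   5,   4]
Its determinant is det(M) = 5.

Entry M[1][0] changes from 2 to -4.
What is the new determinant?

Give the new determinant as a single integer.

det is linear in row 1: changing M[1][0] by delta changes det by delta * cofactor(1,0).
Cofactor C_10 = (-1)^(1+0) * minor(1,0) = 25
Entry delta = -4 - 2 = -6
Det delta = -6 * 25 = -150
New det = 5 + -150 = -145

Answer: -145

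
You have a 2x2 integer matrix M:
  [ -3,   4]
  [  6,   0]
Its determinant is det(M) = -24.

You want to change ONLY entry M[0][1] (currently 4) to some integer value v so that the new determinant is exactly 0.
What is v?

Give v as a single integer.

Answer: 0

Derivation:
det is linear in entry M[0][1]: det = old_det + (v - 4) * C_01
Cofactor C_01 = -6
Want det = 0: -24 + (v - 4) * -6 = 0
  (v - 4) = 24 / -6 = -4
  v = 4 + (-4) = 0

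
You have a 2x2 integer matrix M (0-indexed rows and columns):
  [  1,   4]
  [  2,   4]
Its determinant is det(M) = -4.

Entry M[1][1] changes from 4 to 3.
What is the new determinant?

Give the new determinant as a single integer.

det is linear in row 1: changing M[1][1] by delta changes det by delta * cofactor(1,1).
Cofactor C_11 = (-1)^(1+1) * minor(1,1) = 1
Entry delta = 3 - 4 = -1
Det delta = -1 * 1 = -1
New det = -4 + -1 = -5

Answer: -5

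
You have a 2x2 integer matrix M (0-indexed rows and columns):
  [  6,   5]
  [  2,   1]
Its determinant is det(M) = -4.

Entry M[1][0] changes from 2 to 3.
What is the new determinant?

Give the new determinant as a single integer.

Answer: -9

Derivation:
det is linear in row 1: changing M[1][0] by delta changes det by delta * cofactor(1,0).
Cofactor C_10 = (-1)^(1+0) * minor(1,0) = -5
Entry delta = 3 - 2 = 1
Det delta = 1 * -5 = -5
New det = -4 + -5 = -9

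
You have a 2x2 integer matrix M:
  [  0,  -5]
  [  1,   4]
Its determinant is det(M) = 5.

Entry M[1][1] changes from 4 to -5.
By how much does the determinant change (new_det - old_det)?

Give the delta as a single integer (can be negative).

Cofactor C_11 = 0
Entry delta = -5 - 4 = -9
Det delta = entry_delta * cofactor = -9 * 0 = 0

Answer: 0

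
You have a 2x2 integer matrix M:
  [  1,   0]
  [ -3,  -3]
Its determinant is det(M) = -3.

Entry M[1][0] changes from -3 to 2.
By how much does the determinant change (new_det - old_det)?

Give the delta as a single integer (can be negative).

Answer: 0

Derivation:
Cofactor C_10 = 0
Entry delta = 2 - -3 = 5
Det delta = entry_delta * cofactor = 5 * 0 = 0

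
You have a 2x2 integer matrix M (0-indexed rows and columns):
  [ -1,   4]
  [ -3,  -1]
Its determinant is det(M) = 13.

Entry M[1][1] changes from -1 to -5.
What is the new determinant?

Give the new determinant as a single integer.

Answer: 17

Derivation:
det is linear in row 1: changing M[1][1] by delta changes det by delta * cofactor(1,1).
Cofactor C_11 = (-1)^(1+1) * minor(1,1) = -1
Entry delta = -5 - -1 = -4
Det delta = -4 * -1 = 4
New det = 13 + 4 = 17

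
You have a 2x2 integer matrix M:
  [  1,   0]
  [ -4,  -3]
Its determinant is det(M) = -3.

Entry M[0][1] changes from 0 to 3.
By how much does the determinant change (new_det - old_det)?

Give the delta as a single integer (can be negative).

Answer: 12

Derivation:
Cofactor C_01 = 4
Entry delta = 3 - 0 = 3
Det delta = entry_delta * cofactor = 3 * 4 = 12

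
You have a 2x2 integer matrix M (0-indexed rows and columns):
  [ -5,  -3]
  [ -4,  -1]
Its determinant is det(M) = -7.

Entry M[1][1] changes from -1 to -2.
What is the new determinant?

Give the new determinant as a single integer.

Answer: -2

Derivation:
det is linear in row 1: changing M[1][1] by delta changes det by delta * cofactor(1,1).
Cofactor C_11 = (-1)^(1+1) * minor(1,1) = -5
Entry delta = -2 - -1 = -1
Det delta = -1 * -5 = 5
New det = -7 + 5 = -2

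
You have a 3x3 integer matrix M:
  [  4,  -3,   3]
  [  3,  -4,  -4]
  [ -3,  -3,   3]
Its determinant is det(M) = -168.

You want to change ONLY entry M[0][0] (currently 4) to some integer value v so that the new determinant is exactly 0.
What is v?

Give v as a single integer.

Answer: -3

Derivation:
det is linear in entry M[0][0]: det = old_det + (v - 4) * C_00
Cofactor C_00 = -24
Want det = 0: -168 + (v - 4) * -24 = 0
  (v - 4) = 168 / -24 = -7
  v = 4 + (-7) = -3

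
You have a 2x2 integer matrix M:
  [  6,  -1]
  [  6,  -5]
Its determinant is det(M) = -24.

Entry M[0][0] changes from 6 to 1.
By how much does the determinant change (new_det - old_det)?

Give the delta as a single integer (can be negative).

Answer: 25

Derivation:
Cofactor C_00 = -5
Entry delta = 1 - 6 = -5
Det delta = entry_delta * cofactor = -5 * -5 = 25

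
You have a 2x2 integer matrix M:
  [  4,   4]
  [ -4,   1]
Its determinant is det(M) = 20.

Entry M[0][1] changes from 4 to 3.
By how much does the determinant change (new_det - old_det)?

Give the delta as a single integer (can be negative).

Cofactor C_01 = 4
Entry delta = 3 - 4 = -1
Det delta = entry_delta * cofactor = -1 * 4 = -4

Answer: -4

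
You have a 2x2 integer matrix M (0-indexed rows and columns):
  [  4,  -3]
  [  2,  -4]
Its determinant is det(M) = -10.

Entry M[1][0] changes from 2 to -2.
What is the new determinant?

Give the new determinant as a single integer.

det is linear in row 1: changing M[1][0] by delta changes det by delta * cofactor(1,0).
Cofactor C_10 = (-1)^(1+0) * minor(1,0) = 3
Entry delta = -2 - 2 = -4
Det delta = -4 * 3 = -12
New det = -10 + -12 = -22

Answer: -22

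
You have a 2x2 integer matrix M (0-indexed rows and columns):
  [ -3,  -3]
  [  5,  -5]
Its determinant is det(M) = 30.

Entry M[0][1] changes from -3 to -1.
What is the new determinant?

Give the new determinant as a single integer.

Answer: 20

Derivation:
det is linear in row 0: changing M[0][1] by delta changes det by delta * cofactor(0,1).
Cofactor C_01 = (-1)^(0+1) * minor(0,1) = -5
Entry delta = -1 - -3 = 2
Det delta = 2 * -5 = -10
New det = 30 + -10 = 20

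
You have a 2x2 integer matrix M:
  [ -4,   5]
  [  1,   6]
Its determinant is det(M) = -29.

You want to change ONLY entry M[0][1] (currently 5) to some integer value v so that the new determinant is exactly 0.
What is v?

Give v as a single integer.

det is linear in entry M[0][1]: det = old_det + (v - 5) * C_01
Cofactor C_01 = -1
Want det = 0: -29 + (v - 5) * -1 = 0
  (v - 5) = 29 / -1 = -29
  v = 5 + (-29) = -24

Answer: -24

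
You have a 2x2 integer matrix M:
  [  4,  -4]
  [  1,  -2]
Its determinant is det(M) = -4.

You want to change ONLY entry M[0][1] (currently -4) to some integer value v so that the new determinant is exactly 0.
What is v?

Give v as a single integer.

Answer: -8

Derivation:
det is linear in entry M[0][1]: det = old_det + (v - -4) * C_01
Cofactor C_01 = -1
Want det = 0: -4 + (v - -4) * -1 = 0
  (v - -4) = 4 / -1 = -4
  v = -4 + (-4) = -8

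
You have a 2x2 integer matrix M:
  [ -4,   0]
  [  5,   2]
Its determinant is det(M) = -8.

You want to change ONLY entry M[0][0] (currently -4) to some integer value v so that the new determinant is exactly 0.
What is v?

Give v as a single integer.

det is linear in entry M[0][0]: det = old_det + (v - -4) * C_00
Cofactor C_00 = 2
Want det = 0: -8 + (v - -4) * 2 = 0
  (v - -4) = 8 / 2 = 4
  v = -4 + (4) = 0

Answer: 0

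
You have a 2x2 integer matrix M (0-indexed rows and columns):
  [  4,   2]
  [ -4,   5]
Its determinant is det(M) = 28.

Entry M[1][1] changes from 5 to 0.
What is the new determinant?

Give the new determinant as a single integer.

det is linear in row 1: changing M[1][1] by delta changes det by delta * cofactor(1,1).
Cofactor C_11 = (-1)^(1+1) * minor(1,1) = 4
Entry delta = 0 - 5 = -5
Det delta = -5 * 4 = -20
New det = 28 + -20 = 8

Answer: 8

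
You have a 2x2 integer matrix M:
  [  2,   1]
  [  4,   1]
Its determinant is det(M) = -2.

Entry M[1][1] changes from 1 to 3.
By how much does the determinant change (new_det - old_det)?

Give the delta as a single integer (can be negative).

Answer: 4

Derivation:
Cofactor C_11 = 2
Entry delta = 3 - 1 = 2
Det delta = entry_delta * cofactor = 2 * 2 = 4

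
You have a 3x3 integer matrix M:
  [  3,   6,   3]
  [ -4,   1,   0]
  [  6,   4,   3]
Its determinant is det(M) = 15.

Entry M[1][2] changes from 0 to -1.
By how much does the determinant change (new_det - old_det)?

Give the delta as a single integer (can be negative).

Cofactor C_12 = 24
Entry delta = -1 - 0 = -1
Det delta = entry_delta * cofactor = -1 * 24 = -24

Answer: -24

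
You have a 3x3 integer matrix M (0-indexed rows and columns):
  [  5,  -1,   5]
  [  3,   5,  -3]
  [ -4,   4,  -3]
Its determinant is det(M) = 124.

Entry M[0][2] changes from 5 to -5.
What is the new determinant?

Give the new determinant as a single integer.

Answer: -196

Derivation:
det is linear in row 0: changing M[0][2] by delta changes det by delta * cofactor(0,2).
Cofactor C_02 = (-1)^(0+2) * minor(0,2) = 32
Entry delta = -5 - 5 = -10
Det delta = -10 * 32 = -320
New det = 124 + -320 = -196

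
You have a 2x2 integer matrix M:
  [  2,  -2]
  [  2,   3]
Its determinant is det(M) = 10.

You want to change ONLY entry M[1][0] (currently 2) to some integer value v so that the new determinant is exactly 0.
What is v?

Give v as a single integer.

Answer: -3

Derivation:
det is linear in entry M[1][0]: det = old_det + (v - 2) * C_10
Cofactor C_10 = 2
Want det = 0: 10 + (v - 2) * 2 = 0
  (v - 2) = -10 / 2 = -5
  v = 2 + (-5) = -3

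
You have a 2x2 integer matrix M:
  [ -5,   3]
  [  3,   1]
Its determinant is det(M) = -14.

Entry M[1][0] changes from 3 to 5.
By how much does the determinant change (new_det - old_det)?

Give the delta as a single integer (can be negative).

Cofactor C_10 = -3
Entry delta = 5 - 3 = 2
Det delta = entry_delta * cofactor = 2 * -3 = -6

Answer: -6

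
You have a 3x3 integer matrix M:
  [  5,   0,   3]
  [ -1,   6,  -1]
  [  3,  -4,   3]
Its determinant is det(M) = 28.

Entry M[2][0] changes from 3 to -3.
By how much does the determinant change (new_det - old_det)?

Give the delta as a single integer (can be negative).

Cofactor C_20 = -18
Entry delta = -3 - 3 = -6
Det delta = entry_delta * cofactor = -6 * -18 = 108

Answer: 108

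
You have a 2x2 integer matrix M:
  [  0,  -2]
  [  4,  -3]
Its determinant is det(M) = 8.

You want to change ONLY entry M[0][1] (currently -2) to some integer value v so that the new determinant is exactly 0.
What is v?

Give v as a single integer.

Answer: 0

Derivation:
det is linear in entry M[0][1]: det = old_det + (v - -2) * C_01
Cofactor C_01 = -4
Want det = 0: 8 + (v - -2) * -4 = 0
  (v - -2) = -8 / -4 = 2
  v = -2 + (2) = 0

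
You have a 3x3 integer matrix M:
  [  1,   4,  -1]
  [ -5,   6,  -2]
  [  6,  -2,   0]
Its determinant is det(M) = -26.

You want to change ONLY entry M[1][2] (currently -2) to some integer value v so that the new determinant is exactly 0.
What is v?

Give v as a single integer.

det is linear in entry M[1][2]: det = old_det + (v - -2) * C_12
Cofactor C_12 = 26
Want det = 0: -26 + (v - -2) * 26 = 0
  (v - -2) = 26 / 26 = 1
  v = -2 + (1) = -1

Answer: -1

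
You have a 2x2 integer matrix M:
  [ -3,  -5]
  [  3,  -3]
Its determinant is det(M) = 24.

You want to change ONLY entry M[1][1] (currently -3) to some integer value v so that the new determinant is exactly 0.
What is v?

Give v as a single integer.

Answer: 5

Derivation:
det is linear in entry M[1][1]: det = old_det + (v - -3) * C_11
Cofactor C_11 = -3
Want det = 0: 24 + (v - -3) * -3 = 0
  (v - -3) = -24 / -3 = 8
  v = -3 + (8) = 5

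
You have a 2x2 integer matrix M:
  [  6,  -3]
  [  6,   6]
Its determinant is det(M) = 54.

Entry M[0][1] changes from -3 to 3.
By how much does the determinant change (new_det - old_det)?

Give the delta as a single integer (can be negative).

Answer: -36

Derivation:
Cofactor C_01 = -6
Entry delta = 3 - -3 = 6
Det delta = entry_delta * cofactor = 6 * -6 = -36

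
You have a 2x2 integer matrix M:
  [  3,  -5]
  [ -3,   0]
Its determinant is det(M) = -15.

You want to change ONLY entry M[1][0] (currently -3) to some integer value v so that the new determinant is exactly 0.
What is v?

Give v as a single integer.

Answer: 0

Derivation:
det is linear in entry M[1][0]: det = old_det + (v - -3) * C_10
Cofactor C_10 = 5
Want det = 0: -15 + (v - -3) * 5 = 0
  (v - -3) = 15 / 5 = 3
  v = -3 + (3) = 0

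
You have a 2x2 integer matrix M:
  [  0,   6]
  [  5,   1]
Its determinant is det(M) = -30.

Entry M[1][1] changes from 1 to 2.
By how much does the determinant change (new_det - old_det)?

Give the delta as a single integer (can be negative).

Cofactor C_11 = 0
Entry delta = 2 - 1 = 1
Det delta = entry_delta * cofactor = 1 * 0 = 0

Answer: 0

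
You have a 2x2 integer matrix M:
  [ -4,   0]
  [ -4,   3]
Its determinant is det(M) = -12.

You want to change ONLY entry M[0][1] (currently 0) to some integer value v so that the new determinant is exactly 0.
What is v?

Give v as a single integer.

det is linear in entry M[0][1]: det = old_det + (v - 0) * C_01
Cofactor C_01 = 4
Want det = 0: -12 + (v - 0) * 4 = 0
  (v - 0) = 12 / 4 = 3
  v = 0 + (3) = 3

Answer: 3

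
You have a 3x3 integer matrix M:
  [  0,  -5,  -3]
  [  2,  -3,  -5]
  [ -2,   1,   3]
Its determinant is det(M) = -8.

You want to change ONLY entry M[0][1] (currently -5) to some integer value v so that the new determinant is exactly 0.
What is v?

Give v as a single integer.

Answer: -3

Derivation:
det is linear in entry M[0][1]: det = old_det + (v - -5) * C_01
Cofactor C_01 = 4
Want det = 0: -8 + (v - -5) * 4 = 0
  (v - -5) = 8 / 4 = 2
  v = -5 + (2) = -3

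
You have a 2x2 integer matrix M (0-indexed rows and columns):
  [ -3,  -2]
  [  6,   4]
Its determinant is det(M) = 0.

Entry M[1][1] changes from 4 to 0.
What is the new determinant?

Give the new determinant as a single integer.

det is linear in row 1: changing M[1][1] by delta changes det by delta * cofactor(1,1).
Cofactor C_11 = (-1)^(1+1) * minor(1,1) = -3
Entry delta = 0 - 4 = -4
Det delta = -4 * -3 = 12
New det = 0 + 12 = 12

Answer: 12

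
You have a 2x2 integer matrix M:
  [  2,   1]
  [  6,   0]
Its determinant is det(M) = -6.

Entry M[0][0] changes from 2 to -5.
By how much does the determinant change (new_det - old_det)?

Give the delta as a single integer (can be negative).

Cofactor C_00 = 0
Entry delta = -5 - 2 = -7
Det delta = entry_delta * cofactor = -7 * 0 = 0

Answer: 0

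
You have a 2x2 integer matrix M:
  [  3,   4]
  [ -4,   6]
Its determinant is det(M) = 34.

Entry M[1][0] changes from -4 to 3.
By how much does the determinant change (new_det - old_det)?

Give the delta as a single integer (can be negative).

Answer: -28

Derivation:
Cofactor C_10 = -4
Entry delta = 3 - -4 = 7
Det delta = entry_delta * cofactor = 7 * -4 = -28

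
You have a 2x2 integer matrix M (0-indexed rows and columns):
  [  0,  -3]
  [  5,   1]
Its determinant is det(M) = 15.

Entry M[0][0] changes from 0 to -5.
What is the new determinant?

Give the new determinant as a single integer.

det is linear in row 0: changing M[0][0] by delta changes det by delta * cofactor(0,0).
Cofactor C_00 = (-1)^(0+0) * minor(0,0) = 1
Entry delta = -5 - 0 = -5
Det delta = -5 * 1 = -5
New det = 15 + -5 = 10

Answer: 10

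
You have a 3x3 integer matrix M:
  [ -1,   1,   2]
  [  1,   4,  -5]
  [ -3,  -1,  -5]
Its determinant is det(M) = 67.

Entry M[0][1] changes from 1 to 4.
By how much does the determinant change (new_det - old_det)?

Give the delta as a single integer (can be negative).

Answer: 60

Derivation:
Cofactor C_01 = 20
Entry delta = 4 - 1 = 3
Det delta = entry_delta * cofactor = 3 * 20 = 60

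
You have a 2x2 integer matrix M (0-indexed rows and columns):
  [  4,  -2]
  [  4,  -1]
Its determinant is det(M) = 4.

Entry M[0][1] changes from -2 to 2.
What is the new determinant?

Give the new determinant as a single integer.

Answer: -12

Derivation:
det is linear in row 0: changing M[0][1] by delta changes det by delta * cofactor(0,1).
Cofactor C_01 = (-1)^(0+1) * minor(0,1) = -4
Entry delta = 2 - -2 = 4
Det delta = 4 * -4 = -16
New det = 4 + -16 = -12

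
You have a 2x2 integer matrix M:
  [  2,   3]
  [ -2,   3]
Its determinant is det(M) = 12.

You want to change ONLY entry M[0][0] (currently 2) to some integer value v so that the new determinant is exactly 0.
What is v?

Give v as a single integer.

det is linear in entry M[0][0]: det = old_det + (v - 2) * C_00
Cofactor C_00 = 3
Want det = 0: 12 + (v - 2) * 3 = 0
  (v - 2) = -12 / 3 = -4
  v = 2 + (-4) = -2

Answer: -2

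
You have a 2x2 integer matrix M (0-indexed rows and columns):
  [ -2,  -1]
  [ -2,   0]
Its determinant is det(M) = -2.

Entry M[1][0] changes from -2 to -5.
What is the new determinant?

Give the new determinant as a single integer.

Answer: -5

Derivation:
det is linear in row 1: changing M[1][0] by delta changes det by delta * cofactor(1,0).
Cofactor C_10 = (-1)^(1+0) * minor(1,0) = 1
Entry delta = -5 - -2 = -3
Det delta = -3 * 1 = -3
New det = -2 + -3 = -5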